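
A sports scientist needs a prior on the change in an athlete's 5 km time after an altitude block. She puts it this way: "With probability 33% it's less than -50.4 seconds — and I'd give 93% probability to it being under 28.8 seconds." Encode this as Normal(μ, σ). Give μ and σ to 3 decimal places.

μ = -32.213, σ = 41.342

The p-quantile of Normal(μ,σ) is μ + z_p·σ, with z_{0.33} = -0.4399 and z_{0.93} = 1.476.
Eliminate σ: μ = (z₂·x₁ − z₁·x₂)/(z₂ − z₁) = (1.476·-50.4 − (-0.4399)·28.8)/1.916 = -32.213.
Then σ = (x₂ − x₁)/(z₂ − z₁) = (28.8 − -50.4)/1.916 = 41.342.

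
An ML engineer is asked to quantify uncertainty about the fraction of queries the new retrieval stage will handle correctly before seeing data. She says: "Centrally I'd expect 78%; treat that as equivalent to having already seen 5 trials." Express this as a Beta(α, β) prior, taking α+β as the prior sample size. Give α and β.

α = 3.9, β = 1.1

Under the effective-sample-size interpretation, Beta(α, β) has prior mean α/(α+β) and prior sample size α+β.
So α+β = 5 and α/(α+β) = 0.78, giving α = 0.78·5 = 3.9 and β = 5 − 3.9 = 1.1.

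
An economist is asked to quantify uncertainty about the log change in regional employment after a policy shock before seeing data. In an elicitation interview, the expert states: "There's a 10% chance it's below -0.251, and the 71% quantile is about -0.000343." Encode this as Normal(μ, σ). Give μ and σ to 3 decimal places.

μ = -0.076, σ = 0.137

The p-quantile of Normal(μ,σ) is μ + z_p·σ, with z_{0.1} = -1.282 and z_{0.71} = 0.5534.
Eliminate σ: μ = (z₂·x₁ − z₁·x₂)/(z₂ − z₁) = (0.5534·-0.251 − (-1.282)·-0.000343)/1.835 = -0.076.
Then σ = (x₂ − x₁)/(z₂ − z₁) = (-0.000343 − -0.251)/1.835 = 0.137.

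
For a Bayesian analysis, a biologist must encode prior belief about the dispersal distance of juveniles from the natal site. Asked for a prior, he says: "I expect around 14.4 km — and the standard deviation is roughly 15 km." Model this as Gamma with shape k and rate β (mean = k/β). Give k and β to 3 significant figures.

For Gamma(k, rate β): mean = k/β, variance = k/β², so CV = 1/√k.
CV = SD/mean = 15/14.4 = 1.042, hence k = 1/CV² = 0.922.
Then β = k/mean = 0.922/14.4 = 0.064.

k ≈ 0.922, β ≈ 0.064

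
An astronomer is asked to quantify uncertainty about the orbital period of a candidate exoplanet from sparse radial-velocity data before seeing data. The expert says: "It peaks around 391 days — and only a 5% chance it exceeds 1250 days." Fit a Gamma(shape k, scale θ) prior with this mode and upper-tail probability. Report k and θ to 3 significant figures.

Gamma(k,θ) with k>1 has mode (k−1)θ, so θ = 391/(k−1).
Need P(X < 1250) = 0.95 with θ tied to k this way. Start at k = 2, θ = 391: P(X<1250) ≈ 0.828.
Too low — raise k to concentrate. Iterating converges to k ≈ 2.94.
Then θ = 391/(2.94−1) ≈ 201.

k ≈ 2.94, θ ≈ 201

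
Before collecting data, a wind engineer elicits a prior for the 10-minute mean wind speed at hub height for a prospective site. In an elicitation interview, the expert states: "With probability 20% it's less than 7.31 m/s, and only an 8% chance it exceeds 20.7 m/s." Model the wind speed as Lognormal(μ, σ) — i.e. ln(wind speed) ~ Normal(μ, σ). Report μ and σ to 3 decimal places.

μ ≈ 2.379, σ ≈ 0.463

If T ~ Lognormal(μ,σ) then ln T ~ Normal(μ,σ), so the p-quantile of ln T is μ + z_p·σ.
ln(7.31) = 1.989 and ln(20.7) = 3.03; z_{0.2} = -0.8416, z_{0.92} = 1.405.
σ = (3.03 − 1.989)/(1.405 − (-0.8416)) = 0.463.
μ = 1.989 − (-0.8416)·0.463 = 2.379.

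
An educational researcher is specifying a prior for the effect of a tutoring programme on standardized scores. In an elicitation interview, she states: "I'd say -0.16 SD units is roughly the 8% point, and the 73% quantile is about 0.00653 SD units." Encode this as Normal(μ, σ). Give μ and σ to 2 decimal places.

For Normal(μ,σ), the p-quantile is μ + z_p·σ. Here z_{0.08} = -1.405, z_{0.73} = 0.6128.
So -0.16 = μ − 1.405σ and 0.00653 = μ + 0.6128σ.
Subtracting: σ = (0.00653 − -0.16)/(0.6128 − (-1.405)) = 0.08.
Then μ = -0.16 − (-1.405)·0.08 = -0.04.

μ = -0.04, σ = 0.08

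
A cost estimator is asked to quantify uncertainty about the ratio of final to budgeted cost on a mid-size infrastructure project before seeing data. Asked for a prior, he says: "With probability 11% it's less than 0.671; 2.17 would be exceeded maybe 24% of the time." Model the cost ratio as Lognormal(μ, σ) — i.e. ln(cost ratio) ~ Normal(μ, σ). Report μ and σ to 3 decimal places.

If T ~ Lognormal(μ,σ) then ln T ~ Normal(μ,σ), so the p-quantile of ln T is μ + z_p·σ.
ln(0.671) = -0.399 and ln(2.17) = 0.7747; z_{0.11} = -1.227, z_{0.76} = 0.7063.
σ = (0.7747 − -0.399)/(0.7063 − (-1.227)) = 0.607.
μ = -0.399 − (-1.227)·0.607 = 0.346.

μ ≈ 0.346, σ ≈ 0.607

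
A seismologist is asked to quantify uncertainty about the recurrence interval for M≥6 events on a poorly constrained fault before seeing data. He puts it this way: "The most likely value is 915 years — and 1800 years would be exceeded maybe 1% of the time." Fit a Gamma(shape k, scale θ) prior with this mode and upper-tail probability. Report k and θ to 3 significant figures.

k ≈ 11.8, θ ≈ 85

Gamma(k,θ) with k>1 has mode (k−1)θ, so θ = 915/(k−1).
Need P(X < 1800) = 0.99 with θ tied to k this way. Start at k = 2, θ = 915: P(X<1800) ≈ 0.585.
Too low — raise k to concentrate. Iterating converges to k ≈ 11.8.
Then θ = 915/(11.8−1) ≈ 85.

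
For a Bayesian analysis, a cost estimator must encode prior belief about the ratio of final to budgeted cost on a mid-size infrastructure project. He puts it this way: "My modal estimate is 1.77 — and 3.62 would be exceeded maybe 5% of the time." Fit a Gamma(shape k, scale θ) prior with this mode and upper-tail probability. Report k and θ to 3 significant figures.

k ≈ 6.41, θ ≈ 0.327

Gamma(k,θ) with k>1 has mode (k−1)θ, so θ = 1.77/(k−1).
Need P(X < 3.62) = 0.95 with θ tied to k this way. Start at k = 2, θ = 1.77: P(X<3.62) ≈ 0.606.
Too low — raise k to concentrate. Iterating converges to k ≈ 6.41.
Then θ = 1.77/(6.41−1) ≈ 0.327.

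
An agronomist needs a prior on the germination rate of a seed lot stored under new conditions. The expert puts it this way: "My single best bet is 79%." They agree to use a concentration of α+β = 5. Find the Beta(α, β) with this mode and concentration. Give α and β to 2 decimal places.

α = 3.37, β = 1.63

For α,β > 1 the Beta mode is (α−1)/(α+β−2). With α+β = 5, the mode is (α−1)/3.
Set (α−1)/3 = 0.79 → α = 1 + 0.79·3 = 3.37.
β = 5 − α = 1.63.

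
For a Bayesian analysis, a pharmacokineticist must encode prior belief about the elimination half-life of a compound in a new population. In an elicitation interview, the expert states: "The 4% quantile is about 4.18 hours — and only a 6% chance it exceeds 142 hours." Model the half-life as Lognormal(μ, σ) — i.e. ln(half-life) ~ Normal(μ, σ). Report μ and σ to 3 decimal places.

μ ≈ 3.298, σ ≈ 1.067

If T ~ Lognormal(μ,σ) then ln T ~ Normal(μ,σ), so the p-quantile of ln T is μ + z_p·σ.
ln(4.18) = 1.43 and ln(142) = 4.956; z_{0.04} = -1.751, z_{0.94} = 1.555.
σ = (4.956 − 1.43)/(1.555 − (-1.751)) = 1.067.
μ = 1.43 − (-1.751)·1.067 = 3.298.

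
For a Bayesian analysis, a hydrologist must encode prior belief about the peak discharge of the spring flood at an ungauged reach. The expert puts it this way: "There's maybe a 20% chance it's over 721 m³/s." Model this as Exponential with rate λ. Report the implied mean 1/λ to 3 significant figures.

mean ≈ 448 m³/s

P(T > 721.0) = e^(−λ·721.0) = 0.2, so λ = −ln(0.2)/721.0 = 0.00223.
Mean = 1/λ = 448 m³/s.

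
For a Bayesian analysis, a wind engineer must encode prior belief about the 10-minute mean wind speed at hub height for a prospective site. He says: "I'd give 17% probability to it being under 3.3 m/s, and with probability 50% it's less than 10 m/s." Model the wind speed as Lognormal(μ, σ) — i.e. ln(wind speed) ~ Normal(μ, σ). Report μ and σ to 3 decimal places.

μ ≈ 2.303, σ ≈ 1.162

If T ~ Lognormal(μ,σ) then ln T ~ Normal(μ,σ), so the p-quantile of ln T is μ + z_p·σ.
ln(3.3) = 1.194 and ln(10) = 2.303; z_{0.17} = -0.9542, z_{0.5} = 0.
σ = (2.303 − 1.194)/(0 − (-0.9542)) = 1.162.
μ = 1.194 − (-0.9542)·1.162 = 2.303.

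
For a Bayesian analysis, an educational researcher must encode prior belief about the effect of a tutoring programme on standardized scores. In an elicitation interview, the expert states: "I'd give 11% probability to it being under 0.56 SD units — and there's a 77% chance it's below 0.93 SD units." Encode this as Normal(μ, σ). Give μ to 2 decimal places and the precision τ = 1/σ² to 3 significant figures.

For Normal(μ,σ), the p-quantile is μ + z_p·σ. Here z_{0.11} = -1.227, z_{0.77} = 0.7388.
So 0.56 = μ − 1.227σ and 0.93 = μ + 0.7388σ.
Subtracting: σ = (0.93 − 0.56)/(0.7388 − (-1.227)) = 0.19.
Then μ = 0.56 − (-1.227)·0.19 = 0.79.
Precision τ = 1/σ² = 1/0.1883² = 28.2.

μ = 0.79, τ = 28.2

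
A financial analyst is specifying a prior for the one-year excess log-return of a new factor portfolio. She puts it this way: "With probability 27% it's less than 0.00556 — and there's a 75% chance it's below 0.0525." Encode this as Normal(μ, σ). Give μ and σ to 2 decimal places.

The p-quantile of Normal(μ,σ) is μ + z_p·σ, with z_{0.27} = -0.6128 and z_{0.75} = 0.6745.
Eliminate σ: μ = (z₂·x₁ − z₁·x₂)/(z₂ − z₁) = (0.6745·0.00556 − (-0.6128)·0.0525)/1.287 = 0.03.
Then σ = (x₂ − x₁)/(z₂ − z₁) = (0.0525 − 0.00556)/1.287 = 0.04.

μ = 0.03, σ = 0.04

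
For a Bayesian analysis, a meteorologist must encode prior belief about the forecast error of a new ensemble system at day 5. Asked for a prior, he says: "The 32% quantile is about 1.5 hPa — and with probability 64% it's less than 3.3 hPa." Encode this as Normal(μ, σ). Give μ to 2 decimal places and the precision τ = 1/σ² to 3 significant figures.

For Normal(μ,σ), the p-quantile is μ + z_p·σ. Here z_{0.32} = -0.4677, z_{0.64} = 0.3585.
So 1.5 = μ − 0.4677σ and 3.3 = μ + 0.3585σ.
Subtracting: σ = (3.3 − 1.5)/(0.3585 − (-0.4677)) = 2.18.
Then μ = 1.5 − (-0.4677)·2.18 = 2.52.
Precision τ = 1/σ² = 1/2.179² = 0.211.

μ = 2.52, τ = 0.211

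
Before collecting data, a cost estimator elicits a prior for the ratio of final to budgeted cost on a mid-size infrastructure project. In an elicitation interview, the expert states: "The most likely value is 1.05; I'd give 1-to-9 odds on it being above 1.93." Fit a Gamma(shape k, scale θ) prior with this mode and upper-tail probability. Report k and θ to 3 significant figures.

Gamma(k,θ) with k>1 has mode (k−1)θ, so θ = 1.05/(k−1).
Need P(X < 1.93) = 0.9 with θ tied to k this way. Start at k = 2, θ = 1.05: P(X<1.93) ≈ 0.548.
Too low — raise k to concentrate. Iterating converges to k ≈ 6.15.
Then θ = 1.05/(6.15−1) ≈ 0.204.

k ≈ 6.15, θ ≈ 0.204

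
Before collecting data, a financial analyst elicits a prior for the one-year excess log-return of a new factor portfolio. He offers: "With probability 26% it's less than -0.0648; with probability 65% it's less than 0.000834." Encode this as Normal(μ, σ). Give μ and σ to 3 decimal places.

μ = -0.024, σ = 0.064

The p-quantile of Normal(μ,σ) is μ + z_p·σ, with z_{0.26} = -0.6433 and z_{0.65} = 0.3853.
Eliminate σ: μ = (z₂·x₁ − z₁·x₂)/(z₂ − z₁) = (0.3853·-0.0648 − (-0.6433)·0.000834)/1.029 = -0.024.
Then σ = (x₂ − x₁)/(z₂ − z₁) = (0.000834 − -0.0648)/1.029 = 0.064.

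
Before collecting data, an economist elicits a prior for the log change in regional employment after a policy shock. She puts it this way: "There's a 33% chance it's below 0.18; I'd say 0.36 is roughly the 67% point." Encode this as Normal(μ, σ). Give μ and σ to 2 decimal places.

For Normal(μ,σ), the p-quantile is μ + z_p·σ. Here z_{0.33} = -0.4399, z_{0.67} = 0.4399.
So 0.18 = μ − 0.4399σ and 0.36 = μ + 0.4399σ.
Subtracting: σ = (0.36 − 0.18)/(0.4399 − (-0.4399)) = 0.20.
Then μ = 0.18 − (-0.4399)·0.20 = 0.27.

μ = 0.27, σ = 0.20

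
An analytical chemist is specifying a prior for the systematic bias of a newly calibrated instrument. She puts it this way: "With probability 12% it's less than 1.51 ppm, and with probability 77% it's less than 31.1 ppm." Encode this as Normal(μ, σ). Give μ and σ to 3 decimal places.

The p-quantile of Normal(μ,σ) is μ + z_p·σ, with z_{0.12} = -1.175 and z_{0.77} = 0.7388.
Eliminate σ: μ = (z₂·x₁ − z₁·x₂)/(z₂ − z₁) = (0.7388·1.51 − (-1.175)·31.1)/1.914 = 19.677.
Then σ = (x₂ − x₁)/(z₂ − z₁) = (31.1 − 1.51)/1.914 = 15.461.

μ = 19.677, σ = 15.461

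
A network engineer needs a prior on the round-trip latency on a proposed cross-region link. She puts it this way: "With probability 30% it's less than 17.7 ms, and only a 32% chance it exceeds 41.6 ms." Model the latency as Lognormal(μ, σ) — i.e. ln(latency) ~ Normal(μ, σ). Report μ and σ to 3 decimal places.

μ ≈ 3.325, σ ≈ 0.861

If T ~ Lognormal(μ,σ) then ln T ~ Normal(μ,σ), so the p-quantile of ln T is μ + z_p·σ.
ln(17.7) = 2.874 and ln(41.6) = 3.728; z_{0.3} = -0.5244, z_{0.68} = 0.4677.
σ = (3.728 − 2.874)/(0.4677 − (-0.5244)) = 0.861.
μ = 2.874 − (-0.5244)·0.861 = 3.325.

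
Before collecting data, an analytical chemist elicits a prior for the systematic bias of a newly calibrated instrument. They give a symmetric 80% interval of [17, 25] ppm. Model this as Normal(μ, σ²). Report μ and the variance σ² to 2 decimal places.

A symmetric 80% interval runs μ ± z·σ with z = 1.282.
Half-width = 4, so σ = 4/1.282 = 3.121 and σ² = 9.74.
μ is the interval midpoint, 21.00.

μ = 21.00, σ² = 9.74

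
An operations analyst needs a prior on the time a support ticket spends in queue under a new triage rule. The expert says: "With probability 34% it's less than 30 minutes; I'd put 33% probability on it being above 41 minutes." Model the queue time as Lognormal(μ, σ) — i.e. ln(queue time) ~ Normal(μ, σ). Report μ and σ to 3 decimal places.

μ ≈ 3.552, σ ≈ 0.366

If T ~ Lognormal(μ,σ) then ln T ~ Normal(μ,σ), so the p-quantile of ln T is μ + z_p·σ.
ln(30) = 3.401 and ln(41) = 3.714; z_{0.34} = -0.4125, z_{0.67} = 0.4399.
σ = (3.714 − 3.401)/(0.4399 − (-0.4125)) = 0.366.
μ = 3.401 − (-0.4125)·0.366 = 3.552.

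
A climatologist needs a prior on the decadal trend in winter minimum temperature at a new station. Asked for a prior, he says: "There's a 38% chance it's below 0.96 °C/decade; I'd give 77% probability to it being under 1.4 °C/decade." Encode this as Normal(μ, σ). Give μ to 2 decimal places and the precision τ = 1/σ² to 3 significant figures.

The p-quantile of Normal(μ,σ) is μ + z_p·σ, with z_{0.38} = -0.3055 and z_{0.77} = 0.7388.
Eliminate σ: μ = (z₂·x₁ − z₁·x₂)/(z₂ − z₁) = (0.7388·0.96 − (-0.3055)·1.4)/1.044 = 1.09.
Then σ = (x₂ − x₁)/(z₂ − z₁) = (1.4 − 0.96)/1.044 = 0.42.
Precision τ = 1/σ² = 1/0.4213² = 5.63.

μ = 1.09, τ = 5.63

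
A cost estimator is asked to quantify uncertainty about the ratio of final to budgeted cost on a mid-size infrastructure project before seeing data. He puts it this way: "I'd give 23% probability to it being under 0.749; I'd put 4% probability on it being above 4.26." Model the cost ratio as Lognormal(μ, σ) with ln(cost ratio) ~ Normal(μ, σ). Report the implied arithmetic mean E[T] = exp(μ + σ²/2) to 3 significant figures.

E[T] ≈ 1.6

If T ~ Lognormal(μ,σ) then ln T ~ Normal(μ,σ), so the p-quantile of ln T is μ + z_p·σ.
ln(0.749) = -0.289 and ln(4.26) = 1.449; z_{0.23} = -0.7388, z_{0.96} = 1.751.
σ = (1.449 − -0.289)/(1.751 − (-0.7388)) = 0.698.
μ = -0.289 − (-0.7388)·0.698 = 0.227.
E[T] = exp(μ + σ²/2) = exp(0.227 + 0.2438) = 1.6.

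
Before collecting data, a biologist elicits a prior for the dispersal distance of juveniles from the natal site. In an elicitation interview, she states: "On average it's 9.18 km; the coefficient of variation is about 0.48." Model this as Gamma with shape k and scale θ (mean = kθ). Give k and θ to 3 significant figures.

For Gamma(k, scale θ): mean = kθ, variance = kθ², so CV = 1/√k.
CV = 0.48, hence k = 1/CV² = 4.34.
Then θ = mean/k = 9.18/4.34 = 2.12.

k ≈ 4.34, θ ≈ 2.12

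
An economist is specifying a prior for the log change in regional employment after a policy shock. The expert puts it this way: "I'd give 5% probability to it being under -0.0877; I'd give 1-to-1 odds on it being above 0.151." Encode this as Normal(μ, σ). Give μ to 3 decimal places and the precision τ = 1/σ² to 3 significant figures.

The p-quantile of Normal(μ,σ) is μ + z_p·σ, with z_{0.05} = -1.645 and z_{0.5} = 0.
Eliminate σ: μ = (z₂·x₁ − z₁·x₂)/(z₂ − z₁) = (0·-0.0877 − (-1.645)·0.151)/1.645 = 0.151.
Then σ = (x₂ − x₁)/(z₂ − z₁) = (0.151 − -0.0877)/1.645 = 0.145.
Precision τ = 1/σ² = 1/0.1451² = 47.5.

μ = 0.151, τ = 47.5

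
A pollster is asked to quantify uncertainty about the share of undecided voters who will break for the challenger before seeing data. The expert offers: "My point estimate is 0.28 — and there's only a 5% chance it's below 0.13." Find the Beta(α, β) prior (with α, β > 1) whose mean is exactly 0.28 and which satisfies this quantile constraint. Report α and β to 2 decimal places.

With mean 0.28 fixed, write α = 0.28s, β = 0.72s where s = α+β.
Need P(θ < 0.13) = 0.05 under Beta(0.28s, 0.72s). Normal approximation: (q−m)/√(m(1−m)/s) ≈ z_{0.05} = -1.64, so s ≈ 0.28·0.72·(-1.64)²/(0.13−0.28)² = 24.2.
At s = 24.2: P(θ<0.13) ≈ 0.031. Adjusting to match 0.05 gives s ≈ 19.34.
So α = 0.28·19.34 ≈ 5.41, β = 0.72·19.34 ≈ 13.92.

α ≈ 5.41, β ≈ 13.92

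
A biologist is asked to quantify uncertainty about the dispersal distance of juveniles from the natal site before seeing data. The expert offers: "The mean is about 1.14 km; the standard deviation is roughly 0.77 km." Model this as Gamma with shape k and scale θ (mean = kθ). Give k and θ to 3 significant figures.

k ≈ 2.19, θ ≈ 0.52

For Gamma(k, scale θ): mean = kθ, variance = kθ², so CV = 1/√k.
CV = SD/mean = 0.77/1.14 = 0.6754, hence k = 1/CV² = 2.19.
Then θ = mean/k = 1.14/2.19 = 0.52.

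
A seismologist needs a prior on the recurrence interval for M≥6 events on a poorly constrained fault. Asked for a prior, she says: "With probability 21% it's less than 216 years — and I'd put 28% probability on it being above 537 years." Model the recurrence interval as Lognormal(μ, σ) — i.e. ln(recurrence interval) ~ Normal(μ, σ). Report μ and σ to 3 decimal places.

μ ≈ 5.904, σ ≈ 0.656

If T ~ Lognormal(μ,σ) then ln T ~ Normal(μ,σ), so the p-quantile of ln T is μ + z_p·σ.
ln(216) = 5.375 and ln(537) = 6.286; z_{0.21} = -0.8064, z_{0.72} = 0.5828.
σ = (6.286 − 5.375)/(0.5828 − (-0.8064)) = 0.656.
μ = 5.375 − (-0.8064)·0.656 = 5.904.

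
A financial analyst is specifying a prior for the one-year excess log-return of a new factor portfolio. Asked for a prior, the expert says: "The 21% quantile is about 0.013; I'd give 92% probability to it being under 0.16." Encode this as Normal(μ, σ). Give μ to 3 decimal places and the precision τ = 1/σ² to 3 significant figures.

The p-quantile of Normal(μ,σ) is μ + z_p·σ, with z_{0.21} = -0.8064 and z_{0.92} = 1.405.
Eliminate σ: μ = (z₂·x₁ − z₁·x₂)/(z₂ − z₁) = (1.405·0.013 − (-0.8064)·0.16)/2.211 = 0.067.
Then σ = (x₂ − x₁)/(z₂ − z₁) = (0.16 − 0.013)/2.211 = 0.066.
Precision τ = 1/σ² = 1/0.06647² = 226.

μ = 0.067, τ = 226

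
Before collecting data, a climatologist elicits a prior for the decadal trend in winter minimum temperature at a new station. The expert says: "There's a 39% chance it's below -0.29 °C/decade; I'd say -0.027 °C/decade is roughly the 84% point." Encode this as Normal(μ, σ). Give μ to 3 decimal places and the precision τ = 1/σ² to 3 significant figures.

μ = -0.232, τ = 23.5

For Normal(μ,σ), the p-quantile is μ + z_p·σ. Here z_{0.39} = -0.2793, z_{0.84} = 0.9945.
So -0.29 = μ − 0.2793σ and -0.027 = μ + 0.9945σ.
Subtracting: σ = (-0.027 − -0.29)/(0.9945 − (-0.2793)) = 0.206.
Then μ = -0.29 − (-0.2793)·0.206 = -0.232.
Precision τ = 1/σ² = 1/0.2065² = 23.5.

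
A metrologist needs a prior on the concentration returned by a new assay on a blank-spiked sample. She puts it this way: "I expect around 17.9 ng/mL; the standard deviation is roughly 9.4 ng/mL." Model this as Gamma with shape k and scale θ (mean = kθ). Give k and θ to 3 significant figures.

For Gamma(k, scale θ): mean = kθ, variance = kθ², so CV = 1/√k.
CV = SD/mean = 9.4/17.9 = 0.5251, hence k = 1/CV² = 3.63.
Then θ = mean/k = 17.9/3.63 = 4.94.

k ≈ 3.63, θ ≈ 4.94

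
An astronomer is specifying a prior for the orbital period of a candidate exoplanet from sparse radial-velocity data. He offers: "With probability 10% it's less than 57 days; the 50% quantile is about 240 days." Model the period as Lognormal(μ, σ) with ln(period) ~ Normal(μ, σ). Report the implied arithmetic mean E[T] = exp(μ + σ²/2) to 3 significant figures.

E[T] ≈ 450 days

If T ~ Lognormal(μ,σ) then ln T ~ Normal(μ,σ), so the p-quantile of ln T is μ + z_p·σ.
ln(57) = 4.043 and ln(240) = 5.481; z_{0.1} = -1.282, z_{0.5} = 0.
σ = (5.481 − 4.043)/(0 − (-1.282)) = 1.122.
μ = 4.043 − (-1.282)·1.122 = 5.481.
E[T] = exp(μ + σ²/2) = exp(5.481 + 0.6292) = 450 days.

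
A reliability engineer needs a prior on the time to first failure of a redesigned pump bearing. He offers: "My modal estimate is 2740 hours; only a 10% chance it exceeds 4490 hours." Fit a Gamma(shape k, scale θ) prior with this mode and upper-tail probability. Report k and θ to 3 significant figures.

Gamma(k,θ) with k>1 has mode (k−1)θ, so θ = 2740/(k−1).
Need P(X < 4490) = 0.9 with θ tied to k this way. Start at k = 2, θ = 2740: P(X<4490) ≈ 0.487.
Too low — raise k to concentrate. Iterating converges to k ≈ 8.73.
Then θ = 2740/(8.73−1) ≈ 355.

k ≈ 8.73, θ ≈ 355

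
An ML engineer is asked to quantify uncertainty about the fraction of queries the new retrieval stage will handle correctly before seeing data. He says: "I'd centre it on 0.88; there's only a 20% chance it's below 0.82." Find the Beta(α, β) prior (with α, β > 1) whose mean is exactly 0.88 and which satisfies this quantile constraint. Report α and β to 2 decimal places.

α ≈ 14.27, β ≈ 1.95

With mean 0.88 fixed, write α = 0.88s, β = 0.12s where s = α+β.
Need P(θ < 0.82) = 0.2 under Beta(0.88s, 0.12s). Normal approximation: (q−m)/√(m(1−m)/s) ≈ z_{0.2} = -0.842, so s ≈ 0.88·0.12·(-0.842)²/(0.82−0.88)² = 20.8.
At s = 20.8: P(θ<0.82) ≈ 0.182. Adjusting to match 0.2 gives s ≈ 16.22.
So α = 0.88·16.22 ≈ 14.27, β = 0.12·16.22 ≈ 1.95.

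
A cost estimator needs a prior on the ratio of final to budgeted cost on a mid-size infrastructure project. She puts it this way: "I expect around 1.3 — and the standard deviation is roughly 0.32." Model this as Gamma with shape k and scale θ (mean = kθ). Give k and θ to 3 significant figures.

For Gamma(k, scale θ): mean = kθ, variance = kθ², so CV = 1/√k.
CV = SD/mean = 0.32/1.3 = 0.2462, hence k = 1/CV² = 16.5.
Then θ = mean/k = 1.3/16.5 = 0.0788.

k ≈ 16.5, θ ≈ 0.0788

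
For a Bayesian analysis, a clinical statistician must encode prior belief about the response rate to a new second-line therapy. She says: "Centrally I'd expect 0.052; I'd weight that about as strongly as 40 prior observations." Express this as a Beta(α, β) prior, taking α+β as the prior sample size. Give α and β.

α = 2.08, β = 37.92

Under the effective-sample-size interpretation, Beta(α, β) has prior mean α/(α+β) and prior sample size α+β.
So α+β = 40 and α/(α+β) = 0.052, giving α = 0.052·40 = 2.08 and β = 40 − 2.08 = 37.92.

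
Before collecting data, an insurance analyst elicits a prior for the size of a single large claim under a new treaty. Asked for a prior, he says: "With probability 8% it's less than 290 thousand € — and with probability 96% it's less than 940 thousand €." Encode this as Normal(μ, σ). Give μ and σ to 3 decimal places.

The p-quantile of Normal(μ,σ) is μ + z_p·σ, with z_{0.08} = -1.405 and z_{0.96} = 1.751.
Eliminate σ: μ = (z₂·x₁ − z₁·x₂)/(z₂ − z₁) = (1.751·290 − (-1.405)·940)/3.156 = 579.406.
Then σ = (x₂ − x₁)/(z₂ − z₁) = (940 − 290)/3.156 = 205.973.

μ = 579.406, σ = 205.973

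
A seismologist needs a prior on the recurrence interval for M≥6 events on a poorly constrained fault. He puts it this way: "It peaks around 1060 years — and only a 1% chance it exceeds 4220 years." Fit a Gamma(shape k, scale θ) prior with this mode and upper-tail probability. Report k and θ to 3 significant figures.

Gamma(k,θ) with k>1 has mode (k−1)θ, so θ = 1060/(k−1).
Need P(X < 4220) = 0.99 with θ tied to k this way. Start at k = 2, θ = 1060: P(X<4220) ≈ 0.907.
Too low — raise k to concentrate. Iterating converges to k ≈ 3.19.
Then θ = 1060/(3.19−1) ≈ 483.

k ≈ 3.19, θ ≈ 483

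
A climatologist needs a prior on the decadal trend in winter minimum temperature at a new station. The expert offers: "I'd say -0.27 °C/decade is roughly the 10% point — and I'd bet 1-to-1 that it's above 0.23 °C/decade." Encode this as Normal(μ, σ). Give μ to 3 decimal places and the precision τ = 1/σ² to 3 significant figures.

μ = 0.230, τ = 6.57

The p-quantile of Normal(μ,σ) is μ + z_p·σ, with z_{0.1} = -1.282 and z_{0.5} = 0.
Eliminate σ: μ = (z₂·x₁ − z₁·x₂)/(z₂ − z₁) = (0·-0.27 − (-1.282)·0.23)/1.282 = 0.230.
Then σ = (x₂ − x₁)/(z₂ − z₁) = (0.23 − -0.27)/1.282 = 0.390.
Precision τ = 1/σ² = 1/0.3902² = 6.57.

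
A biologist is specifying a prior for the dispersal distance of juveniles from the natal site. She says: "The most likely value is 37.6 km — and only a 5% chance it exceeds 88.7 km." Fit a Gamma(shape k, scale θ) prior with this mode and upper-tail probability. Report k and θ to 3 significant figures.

k ≈ 4.71, θ ≈ 10.1

Gamma(k,θ) with k>1 has mode (k−1)θ, so θ = 37.6/(k−1).
Need P(X < 88.7) = 0.95 with θ tied to k this way. Start at k = 2, θ = 37.6: P(X<88.7) ≈ 0.683.
Too low — raise k to concentrate. Iterating converges to k ≈ 4.71.
Then θ = 37.6/(4.71−1) ≈ 10.1.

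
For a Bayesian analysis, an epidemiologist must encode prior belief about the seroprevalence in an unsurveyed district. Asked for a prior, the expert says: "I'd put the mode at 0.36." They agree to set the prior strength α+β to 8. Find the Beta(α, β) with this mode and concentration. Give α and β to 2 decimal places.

α = 3.16, β = 4.84

For α,β > 1 the Beta mode is (α−1)/(α+β−2). With α+β = 8, the mode is (α−1)/6.
Set (α−1)/6 = 0.36 → α = 1 + 0.36·6 = 3.16.
β = 8 − α = 4.84.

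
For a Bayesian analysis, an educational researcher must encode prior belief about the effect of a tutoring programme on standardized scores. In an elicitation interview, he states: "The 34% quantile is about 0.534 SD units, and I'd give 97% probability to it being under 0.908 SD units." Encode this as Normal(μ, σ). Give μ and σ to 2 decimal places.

For Normal(μ,σ), the p-quantile is μ + z_p·σ. Here z_{0.34} = -0.4125, z_{0.97} = 1.881.
So 0.534 = μ − 0.4125σ and 0.908 = μ + 1.881σ.
Subtracting: σ = (0.908 − 0.534)/(1.881 − (-0.4125)) = 0.16.
Then μ = 0.534 − (-0.4125)·0.16 = 0.60.

μ = 0.60, σ = 0.16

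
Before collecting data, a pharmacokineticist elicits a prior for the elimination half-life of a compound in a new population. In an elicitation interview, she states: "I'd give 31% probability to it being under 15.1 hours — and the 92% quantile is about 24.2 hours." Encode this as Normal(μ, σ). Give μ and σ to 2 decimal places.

μ = 17.47, σ = 4.79

For Normal(μ,σ), the p-quantile is μ + z_p·σ. Here z_{0.31} = -0.4959, z_{0.92} = 1.405.
So 15.1 = μ − 0.4959σ and 24.2 = μ + 1.405σ.
Subtracting: σ = (24.2 − 15.1)/(1.405 − (-0.4959)) = 4.79.
Then μ = 15.1 − (-0.4959)·4.79 = 17.47.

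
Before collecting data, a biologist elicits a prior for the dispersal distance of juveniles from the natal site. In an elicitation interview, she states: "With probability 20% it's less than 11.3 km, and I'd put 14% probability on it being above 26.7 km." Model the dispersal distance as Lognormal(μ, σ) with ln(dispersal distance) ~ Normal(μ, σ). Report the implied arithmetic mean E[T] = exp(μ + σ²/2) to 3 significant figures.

E[T] ≈ 18.2 km

If T ~ Lognormal(μ,σ) then ln T ~ Normal(μ,σ), so the p-quantile of ln T is μ + z_p·σ.
ln(11.3) = 2.425 and ln(26.7) = 3.285; z_{0.2} = -0.8416, z_{0.86} = 1.08.
σ = (3.285 − 2.425)/(1.08 − (-0.8416)) = 0.447.
μ = 2.425 − (-0.8416)·0.447 = 2.801.
E[T] = exp(μ + σ²/2) = exp(2.801 + 0.1001) = 18.2 km.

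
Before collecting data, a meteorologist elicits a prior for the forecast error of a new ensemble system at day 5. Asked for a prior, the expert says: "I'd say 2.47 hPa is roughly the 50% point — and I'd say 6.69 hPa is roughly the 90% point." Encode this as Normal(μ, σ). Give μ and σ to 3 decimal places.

The p-quantile of Normal(μ,σ) is μ + z_p·σ, with z_{0.5} = 0 and z_{0.9} = 1.282.
Eliminate σ: μ = (z₂·x₁ − z₁·x₂)/(z₂ − z₁) = (1.282·2.47 − (0)·6.69)/1.282 = 2.470.
Then σ = (x₂ − x₁)/(z₂ − z₁) = (6.69 − 2.47)/1.282 = 3.293.

μ = 2.470, σ = 3.293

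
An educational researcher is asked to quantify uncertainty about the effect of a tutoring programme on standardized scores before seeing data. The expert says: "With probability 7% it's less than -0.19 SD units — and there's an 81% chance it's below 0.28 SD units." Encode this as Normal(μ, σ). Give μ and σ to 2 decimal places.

μ = 0.10, σ = 0.20

The p-quantile of Normal(μ,σ) is μ + z_p·σ, with z_{0.07} = -1.476 and z_{0.81} = 0.8779.
Eliminate σ: μ = (z₂·x₁ − z₁·x₂)/(z₂ − z₁) = (0.8779·-0.19 − (-1.476)·0.28)/2.354 = 0.10.
Then σ = (x₂ − x₁)/(z₂ − z₁) = (0.28 − -0.19)/2.354 = 0.20.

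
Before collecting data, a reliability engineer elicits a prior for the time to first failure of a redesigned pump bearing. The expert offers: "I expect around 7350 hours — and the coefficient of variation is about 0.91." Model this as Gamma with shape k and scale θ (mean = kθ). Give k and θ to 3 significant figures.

k ≈ 1.21, θ ≈ 6090

For Gamma(k, scale θ): mean = kθ, variance = kθ², so CV = 1/√k.
CV = 0.91, hence k = 1/CV² = 1.21.
Then θ = mean/k = 7350/1.21 = 6090.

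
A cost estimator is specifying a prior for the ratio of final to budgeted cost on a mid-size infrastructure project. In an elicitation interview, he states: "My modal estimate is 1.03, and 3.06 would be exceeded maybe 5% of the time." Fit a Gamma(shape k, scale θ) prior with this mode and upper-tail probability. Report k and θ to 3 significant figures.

Gamma(k,θ) with k>1 has mode (k−1)θ, so θ = 1.03/(k−1).
Need P(X < 3.06) = 0.95 with θ tied to k this way. Start at k = 2, θ = 1.03: P(X<3.06) ≈ 0.796.
Too low — raise k to concentrate. Iterating converges to k ≈ 3.24.
Then θ = 1.03/(3.24−1) ≈ 0.46.

k ≈ 3.24, θ ≈ 0.46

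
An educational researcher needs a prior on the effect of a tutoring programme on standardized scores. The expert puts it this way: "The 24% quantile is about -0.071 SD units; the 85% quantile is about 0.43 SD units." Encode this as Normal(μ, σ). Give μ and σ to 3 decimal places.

μ = 0.132, σ = 0.287

For Normal(μ,σ), the p-quantile is μ + z_p·σ. Here z_{0.24} = -0.7063, z_{0.85} = 1.036.
So -0.071 = μ − 0.7063σ and 0.43 = μ + 1.036σ.
Subtracting: σ = (0.43 − -0.071)/(1.036 − (-0.7063)) = 0.287.
Then μ = -0.071 − (-0.7063)·0.287 = 0.132.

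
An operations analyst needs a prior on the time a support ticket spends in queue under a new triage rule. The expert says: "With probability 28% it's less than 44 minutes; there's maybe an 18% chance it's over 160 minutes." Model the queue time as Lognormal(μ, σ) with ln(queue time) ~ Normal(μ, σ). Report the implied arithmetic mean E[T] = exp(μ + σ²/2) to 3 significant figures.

E[T] ≈ 105 minutes

If T ~ Lognormal(μ,σ) then ln T ~ Normal(μ,σ), so the p-quantile of ln T is μ + z_p·σ.
ln(44) = 3.784 and ln(160) = 5.075; z_{0.28} = -0.5828, z_{0.82} = 0.9154.
σ = (5.075 − 3.784)/(0.9154 − (-0.5828)) = 0.862.
μ = 3.784 − (-0.5828)·0.862 = 4.286.
E[T] = exp(μ + σ²/2) = exp(4.286 + 0.3713) = 105 minutes.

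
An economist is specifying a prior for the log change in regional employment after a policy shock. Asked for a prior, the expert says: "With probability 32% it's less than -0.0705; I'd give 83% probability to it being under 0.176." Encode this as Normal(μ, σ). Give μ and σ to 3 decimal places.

μ = 0.011, σ = 0.173

The p-quantile of Normal(μ,σ) is μ + z_p·σ, with z_{0.32} = -0.4677 and z_{0.83} = 0.9542.
Eliminate σ: μ = (z₂·x₁ − z₁·x₂)/(z₂ − z₁) = (0.9542·-0.0705 − (-0.4677)·0.176)/1.422 = 0.011.
Then σ = (x₂ − x₁)/(z₂ − z₁) = (0.176 − -0.0705)/1.422 = 0.173.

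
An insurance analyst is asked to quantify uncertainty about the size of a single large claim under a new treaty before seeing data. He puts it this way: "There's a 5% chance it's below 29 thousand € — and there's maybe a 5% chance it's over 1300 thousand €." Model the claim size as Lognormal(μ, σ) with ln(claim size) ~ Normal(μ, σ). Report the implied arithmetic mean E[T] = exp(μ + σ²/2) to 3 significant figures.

E[T] ≈ 379 thousand €

If T ~ Lognormal(μ,σ) then ln T ~ Normal(μ,σ), so the p-quantile of ln T is μ + z_p·σ.
ln(29) = 3.367 and ln(1300) = 7.17; z_{0.05} = -1.645, z_{0.95} = 1.645.
σ = (7.17 − 3.367)/(1.645 − (-1.645)) = 1.156.
μ = 3.367 − (-1.645)·1.156 = 5.269.
E[T] = exp(μ + σ²/2) = exp(5.269 + 0.6681) = 379 thousand €.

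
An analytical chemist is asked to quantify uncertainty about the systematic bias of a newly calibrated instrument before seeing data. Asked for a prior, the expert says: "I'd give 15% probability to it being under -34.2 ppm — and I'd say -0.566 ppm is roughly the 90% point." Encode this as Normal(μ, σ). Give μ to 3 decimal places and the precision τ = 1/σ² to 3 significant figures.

μ = -19.161, τ = 0.00475

The p-quantile of Normal(μ,σ) is μ + z_p·σ, with z_{0.15} = -1.036 and z_{0.9} = 1.282.
Eliminate σ: μ = (z₂·x₁ − z₁·x₂)/(z₂ − z₁) = (1.282·-34.2 − (-1.036)·-0.566)/2.318 = -19.161.
Then σ = (x₂ − x₁)/(z₂ − z₁) = (-0.566 − -34.2)/2.318 = 14.510.
Precision τ = 1/σ² = 1/14.51² = 0.00475.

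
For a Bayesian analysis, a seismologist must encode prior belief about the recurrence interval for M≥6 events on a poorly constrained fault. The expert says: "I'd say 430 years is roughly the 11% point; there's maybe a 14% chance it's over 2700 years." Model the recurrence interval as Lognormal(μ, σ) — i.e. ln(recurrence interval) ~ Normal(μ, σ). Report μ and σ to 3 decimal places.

μ ≈ 7.041, σ ≈ 0.796

If T ~ Lognormal(μ,σ) then ln T ~ Normal(μ,σ), so the p-quantile of ln T is μ + z_p·σ.
ln(430) = 6.064 and ln(2700) = 7.901; z_{0.11} = -1.227, z_{0.86} = 1.08.
σ = (7.901 − 6.064)/(1.08 − (-1.227)) = 0.796.
μ = 6.064 − (-1.227)·0.796 = 7.041.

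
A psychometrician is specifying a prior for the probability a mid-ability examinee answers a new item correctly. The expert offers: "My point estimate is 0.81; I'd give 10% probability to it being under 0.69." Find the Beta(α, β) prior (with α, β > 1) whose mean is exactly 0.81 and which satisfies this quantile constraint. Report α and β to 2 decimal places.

α ≈ 15.27, β ≈ 3.58

With mean 0.81 fixed, write α = 0.81s, β = 0.19s where s = α+β.
Need P(θ < 0.69) = 0.1 under Beta(0.81s, 0.19s). Normal approximation: (q−m)/√(m(1−m)/s) ≈ z_{0.1} = -1.28, so s ≈ 0.81·0.19·(-1.28)²/(0.69−0.81)² = 17.6.
At s = 17.6: P(θ<0.69) ≈ 0.107. Adjusting to match 0.1 gives s ≈ 18.85.
So α = 0.81·18.85 ≈ 15.27, β = 0.19·18.85 ≈ 3.58.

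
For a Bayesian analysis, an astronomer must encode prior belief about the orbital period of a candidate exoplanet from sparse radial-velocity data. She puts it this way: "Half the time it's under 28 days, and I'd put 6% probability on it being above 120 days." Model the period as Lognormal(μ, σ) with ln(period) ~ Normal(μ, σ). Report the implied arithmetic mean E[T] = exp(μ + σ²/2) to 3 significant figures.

If T ~ Lognormal(μ,σ) then ln T ~ Normal(μ,σ), so the p-quantile of ln T is μ + z_p·σ.
ln(28) = 3.332 and ln(120) = 4.787; z_{0.5} = 0, z_{0.94} = 1.555.
σ = (4.787 − 3.332)/(1.555 − (0)) = 0.936.
μ = 3.332 − (0)·0.936 = 3.332.
E[T] = exp(μ + σ²/2) = exp(3.332 + 0.4381) = 43.4 days.

E[T] ≈ 43.4 days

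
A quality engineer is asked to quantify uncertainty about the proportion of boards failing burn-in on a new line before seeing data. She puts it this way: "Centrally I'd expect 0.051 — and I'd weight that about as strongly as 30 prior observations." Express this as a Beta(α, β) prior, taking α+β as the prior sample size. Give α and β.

Under the effective-sample-size interpretation, Beta(α, β) has prior mean α/(α+β) and prior sample size α+β.
So α+β = 30 and α/(α+β) = 0.051, giving α = 0.051·30 = 1.53 and β = 30 − 1.53 = 28.47.

α = 1.53, β = 28.47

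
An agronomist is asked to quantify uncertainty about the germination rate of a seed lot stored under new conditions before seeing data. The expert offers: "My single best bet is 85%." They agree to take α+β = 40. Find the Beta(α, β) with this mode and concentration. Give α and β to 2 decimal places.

α = 33.30, β = 6.70

For α,β > 1 the Beta mode is (α−1)/(α+β−2). With α+β = 40, the mode is (α−1)/38.
Set (α−1)/38 = 0.85 → α = 1 + 0.85·38 = 33.30.
β = 40 − α = 6.70.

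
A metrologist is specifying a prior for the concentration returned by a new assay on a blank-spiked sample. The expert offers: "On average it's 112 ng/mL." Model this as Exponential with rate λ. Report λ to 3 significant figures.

Exponential mean = 1/λ, so λ = 1/112.0 = 0.00893.

λ ≈ 0.00893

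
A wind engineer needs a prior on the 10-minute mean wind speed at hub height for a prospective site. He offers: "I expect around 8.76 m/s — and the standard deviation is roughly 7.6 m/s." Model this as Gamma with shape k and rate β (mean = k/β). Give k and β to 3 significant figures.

k ≈ 1.33, β ≈ 0.152

For Gamma(k, rate β): mean = k/β, variance = k/β², so CV = 1/√k.
CV = SD/mean = 7.6/8.76 = 0.8676, hence k = 1/CV² = 1.33.
Then β = k/mean = 1.33/8.76 = 0.152.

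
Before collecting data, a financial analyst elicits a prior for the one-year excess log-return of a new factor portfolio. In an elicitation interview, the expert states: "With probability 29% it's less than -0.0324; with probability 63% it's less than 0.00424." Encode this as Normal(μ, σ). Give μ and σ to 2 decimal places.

μ = -0.01, σ = 0.04

The p-quantile of Normal(μ,σ) is μ + z_p·σ, with z_{0.29} = -0.5534 and z_{0.63} = 0.3319.
Eliminate σ: μ = (z₂·x₁ − z₁·x₂)/(z₂ − z₁) = (0.3319·-0.0324 − (-0.5534)·0.00424)/0.8852 = -0.01.
Then σ = (x₂ − x₁)/(z₂ − z₁) = (0.00424 − -0.0324)/0.8852 = 0.04.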